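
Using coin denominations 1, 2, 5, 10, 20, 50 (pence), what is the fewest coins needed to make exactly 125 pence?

Use the largest denomination that fits, subtract, and repeat.
125 = 2×50 + 1×20 + 1×5
Total coins = 2 + 1 + 1 = 4

4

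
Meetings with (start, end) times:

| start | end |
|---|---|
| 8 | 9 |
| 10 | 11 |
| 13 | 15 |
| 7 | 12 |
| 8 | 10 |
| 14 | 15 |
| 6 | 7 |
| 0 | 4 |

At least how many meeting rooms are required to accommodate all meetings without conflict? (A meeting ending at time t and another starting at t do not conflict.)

The answer is the maximum number of intervals overlapping at any instant.
starts: [0, 6, 7, 8, 8, 10, 13, 14]
ends:   [4, 7, 9, 10, 11, 12, 15, 15]
s0→1 e4→0 s6→1 e7→0 s7→1 s8→2 s8→3  — peak 3.

3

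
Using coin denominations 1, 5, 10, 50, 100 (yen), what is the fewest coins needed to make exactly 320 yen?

5

320 = 3×100 + 2×10
Total coins = 3 + 2 = 5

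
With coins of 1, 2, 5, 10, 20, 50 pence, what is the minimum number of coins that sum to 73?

Greedy: take as many of the largest coin as possible, then repeat with the remainder.
73 − 1×50→23 − 1×20→3 − 1×2→1 − 1×1→0
Total coins = 1 + 1 + 1 + 1 = 4

4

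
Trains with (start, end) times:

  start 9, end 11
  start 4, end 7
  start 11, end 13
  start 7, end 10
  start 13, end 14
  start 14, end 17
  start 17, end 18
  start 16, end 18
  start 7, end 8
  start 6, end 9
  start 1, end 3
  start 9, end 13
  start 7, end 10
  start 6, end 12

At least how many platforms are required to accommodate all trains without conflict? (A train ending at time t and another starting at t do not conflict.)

The answer is the maximum number of intervals overlapping at any instant.
Events (time:±→running): 1:+→1 3:-→0 4:+→1 6:+→2 6:+→3 7:-→2 7:+→3 7:+→4 7:+→5 … peak 5.

5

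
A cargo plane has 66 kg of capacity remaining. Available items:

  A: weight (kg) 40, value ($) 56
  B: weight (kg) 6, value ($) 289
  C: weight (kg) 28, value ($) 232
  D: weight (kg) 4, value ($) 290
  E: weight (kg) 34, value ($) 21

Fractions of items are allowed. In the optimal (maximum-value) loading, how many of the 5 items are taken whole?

Greedy by value/weight ratio, highest first.
Order: D (290/4=72.50) > B (289/6=48.17) > C (232/28=8.29) > A (56/40=1.40) > E (21/34=0.62)
Fill: take D (4 @ 290) → take B (6 @ 289) → take C (28 @ 232) → take 28/40 of A → 39.20; 66/66 used.
3 item(s) taken whole; one partial (take 28/40 of A).

3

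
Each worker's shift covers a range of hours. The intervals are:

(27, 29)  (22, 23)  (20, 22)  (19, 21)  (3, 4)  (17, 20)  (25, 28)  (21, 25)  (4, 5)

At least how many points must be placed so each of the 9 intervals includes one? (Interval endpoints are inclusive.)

Sort by right endpoint; whenever an interval is uncovered, place a point at its right end.
By right end: [3,4]  [4,5]  [17,20]  [19,21]  [20,22]  [22,23]  [21,25]  [25,28]  [27,29]
[3,4] uncovered → point at 4; [17,20] uncovered → point at 20; [22,23] uncovered → point at 23; [25,28] uncovered → point at 28.
Points: 4, 20, 23, 28 (4 total).

4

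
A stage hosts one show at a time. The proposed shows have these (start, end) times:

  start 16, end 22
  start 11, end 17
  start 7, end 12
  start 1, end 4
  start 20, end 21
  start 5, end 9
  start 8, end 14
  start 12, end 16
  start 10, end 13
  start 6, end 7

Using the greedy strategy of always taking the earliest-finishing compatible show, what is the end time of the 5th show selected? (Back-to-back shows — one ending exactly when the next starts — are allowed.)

21

Sorted by end: (1,4)  (6,7)  (5,9)  (7,12)  (10,13)  (8,14)  (12,16)  (11,17)  (20,21)  (16,22)
take (1,4); take (6,7); skip (5,9); take (7,12); take (12,16); take (20,21); skip (16,22).
Selected: (1,4) (6,7) (7,12) (12,16) (20,21)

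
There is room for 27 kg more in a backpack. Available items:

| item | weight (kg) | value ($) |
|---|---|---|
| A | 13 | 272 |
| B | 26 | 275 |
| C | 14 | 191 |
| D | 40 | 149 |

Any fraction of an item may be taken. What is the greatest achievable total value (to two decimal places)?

Order: A (272/13=20.92) > C (191/14=13.64) > B (275/26=10.58) > D (149/40=3.73)
Fill: take A (13 @ 272) → take C (14 @ 191); 27/27 used.
Total value = 463.00

463.00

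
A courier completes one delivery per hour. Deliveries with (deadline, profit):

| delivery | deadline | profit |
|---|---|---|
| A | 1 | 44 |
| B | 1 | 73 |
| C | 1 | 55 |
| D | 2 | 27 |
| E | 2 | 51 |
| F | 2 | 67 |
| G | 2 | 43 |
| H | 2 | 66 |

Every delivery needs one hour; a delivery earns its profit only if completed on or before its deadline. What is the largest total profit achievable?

140

Sort by profit descending; place each in the latest free slot ≤ its deadline.
By profit: B(d1,73), F(d2,67), H(d2,66), C(d1,55), E(d2,51), A(d1,44), G(d2,43), D(d2,27)
B→slot 1; F→slot 2; H skipped; C skipped; E skipped; A skipped; G skipped; D skipped.
Profit = 73 + 67 = 140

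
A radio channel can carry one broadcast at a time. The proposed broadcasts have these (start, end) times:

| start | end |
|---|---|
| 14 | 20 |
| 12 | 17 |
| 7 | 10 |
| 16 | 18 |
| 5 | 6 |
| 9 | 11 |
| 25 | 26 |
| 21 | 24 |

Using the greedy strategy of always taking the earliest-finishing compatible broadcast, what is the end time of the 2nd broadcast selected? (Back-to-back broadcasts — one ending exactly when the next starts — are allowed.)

10

Greedy by earliest finish: after sorting by end time, pick each interval compatible with the last pick.
Sorted by end: (5,6)  (7,10)  (9,11)  (12,17)  (16,18)  (14,20)  (21,24)  (25,26)
take (5,6); take (7,10); take (12,17); take (21,24); take (25,26).
Selected: (5,6) (7,10) (12,17) (21,24) (25,26)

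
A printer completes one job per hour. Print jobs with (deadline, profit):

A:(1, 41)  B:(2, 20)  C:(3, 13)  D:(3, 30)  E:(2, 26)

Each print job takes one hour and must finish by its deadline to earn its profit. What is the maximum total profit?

Sort by profit descending; place each in the latest free slot ≤ its deadline.
Profit order: A=41 D=30 E=26 B=20 C=13
Assign: A→slot 1, D→slot 3, E→slot 2, B skipped, C skipped.
Slots: [1:A] [2:E] [3:D]
Profit = 41 + 26 + 30 = 97

97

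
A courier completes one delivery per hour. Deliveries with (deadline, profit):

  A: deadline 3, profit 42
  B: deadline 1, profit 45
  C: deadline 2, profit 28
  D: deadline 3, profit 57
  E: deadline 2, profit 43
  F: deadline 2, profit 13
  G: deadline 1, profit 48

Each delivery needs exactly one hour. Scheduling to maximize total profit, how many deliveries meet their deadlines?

3

Profit order: D=57 G=48 B=45 E=43 A=42 C=28 F=13
Assign: D→slot 3, G→slot 1, B skipped, E→slot 2, A skipped, C skipped, F skipped.
Slots: [1:G] [2:E] [3:D]
3 of 7 scheduled.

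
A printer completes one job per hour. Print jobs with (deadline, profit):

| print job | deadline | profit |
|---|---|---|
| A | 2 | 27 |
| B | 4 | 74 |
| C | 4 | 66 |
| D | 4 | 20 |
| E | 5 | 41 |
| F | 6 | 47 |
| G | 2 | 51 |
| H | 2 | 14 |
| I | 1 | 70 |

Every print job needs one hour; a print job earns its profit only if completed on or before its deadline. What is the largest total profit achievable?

Profit order: B=74 I=70 C=66 G=51 F=47 E=41 A=27 D=20 H=14
Assign: B→slot 4, I→slot 1, C→slot 3, G→slot 2, F→slot 6, E→slot 5, A skipped, D skipped, H skipped.
Slots: [1:I] [2:G] [3:C] [4:B] [5:E] [6:F]
Profit = 70 + 51 + 66 + 74 + 41 + 47 = 349

349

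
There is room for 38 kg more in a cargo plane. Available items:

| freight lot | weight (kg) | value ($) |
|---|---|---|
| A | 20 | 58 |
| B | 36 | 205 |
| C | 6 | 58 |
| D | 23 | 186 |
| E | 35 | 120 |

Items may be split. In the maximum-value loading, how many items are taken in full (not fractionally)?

Ratios (sorted): C 9.67, D 8.09, B 5.69, E 3.43, A 2.90
take C (6 @ 58); take D (23 @ 186); take 9/36 of B → 51.25. Capacity used 38/38.
2 item(s) taken whole; one partial (take 9/36 of B).

2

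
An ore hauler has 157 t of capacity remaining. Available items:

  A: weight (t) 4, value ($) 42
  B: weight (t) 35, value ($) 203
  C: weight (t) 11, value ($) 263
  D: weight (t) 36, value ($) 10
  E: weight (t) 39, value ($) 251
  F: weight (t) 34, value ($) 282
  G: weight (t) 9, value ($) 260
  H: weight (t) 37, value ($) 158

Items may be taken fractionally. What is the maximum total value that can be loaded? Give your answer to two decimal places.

1407.76

Sort by value per unit weight and fill in that order.
Ratios (sorted): G 28.89, C 23.91, A 10.50, F 8.29, E 6.44, B 5.80, H 4.27, D 0.28
take G (9 @ 260); take C (11 @ 263); take A (4 @ 42); take F (34 @ 282); take E (39 @ 251); take B (35 @ 203); take 25/37 of H → 106.76. Capacity used 157/157.
Total value = 1407.76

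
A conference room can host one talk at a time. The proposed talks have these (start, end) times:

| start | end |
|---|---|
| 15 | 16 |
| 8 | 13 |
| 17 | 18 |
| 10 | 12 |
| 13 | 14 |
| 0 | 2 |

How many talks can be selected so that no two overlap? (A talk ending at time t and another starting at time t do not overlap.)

Greedy by earliest finish: after sorting by end time, pick each interval compatible with the last pick.
Sorted by end: (0,2)  (10,12)  (8,13)  (13,14)  (15,16)  (17,18)
take (0,2); take (10,12); take (13,14); take (15,16); take (17,18).
Selected 5 talks.

5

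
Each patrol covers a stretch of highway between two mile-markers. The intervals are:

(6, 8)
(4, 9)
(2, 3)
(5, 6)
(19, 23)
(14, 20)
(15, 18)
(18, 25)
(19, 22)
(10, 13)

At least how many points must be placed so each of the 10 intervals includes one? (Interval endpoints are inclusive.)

5

Sort by right endpoint; whenever an interval is uncovered, place a point at its right end.
Sorted: [2,3] [5,6] [6,8] [4,9] [10,13] [15,18] [14,20] [19,22] [19,23] [18,25]
{[2,3]} hit by 3; {[5,6],[6,8],[4,9]} hit by 6; {[10,13]} hit by 13; {[15,18],[14,20]} hit by 18; {[19,22],[19,23],[18,25]} hit by 22.
Points: 3, 6, 13, 18, 22 (5 total).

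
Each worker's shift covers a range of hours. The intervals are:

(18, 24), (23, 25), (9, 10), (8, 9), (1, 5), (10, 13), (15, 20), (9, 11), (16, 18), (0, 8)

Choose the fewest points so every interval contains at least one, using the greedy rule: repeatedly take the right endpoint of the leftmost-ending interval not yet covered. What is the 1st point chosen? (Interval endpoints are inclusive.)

Sorted: [1,5] [0,8] [8,9] [9,10] [9,11] [10,13] [16,18] [15,20] [18,24] [23,25]
{[1,5],[0,8]} hit by 5; {[8,9],[9,10],[9,11]} hit by 9; {[10,13]} hit by 13; {[16,18],[15,20],[18,24]} hit by 18; {[23,25]} hit by 25.
Points: 5, 9, 13, 18, 25 (5 total).

5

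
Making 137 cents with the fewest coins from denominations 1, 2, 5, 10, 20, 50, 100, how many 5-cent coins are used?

Greedy: take as many of the largest coin as possible, then repeat with the remainder.
137 − 1×100→37 − 1×20→17 − 1×10→7 − 1×5→2 − 1×2→0
Count of 5: 1

1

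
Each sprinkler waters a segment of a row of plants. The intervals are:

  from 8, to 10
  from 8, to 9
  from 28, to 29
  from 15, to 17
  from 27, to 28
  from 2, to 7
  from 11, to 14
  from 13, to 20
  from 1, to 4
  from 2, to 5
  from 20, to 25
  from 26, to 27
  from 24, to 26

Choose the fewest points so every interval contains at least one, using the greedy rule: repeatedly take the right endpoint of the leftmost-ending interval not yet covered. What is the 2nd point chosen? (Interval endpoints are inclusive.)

Process intervals by earliest right end; each time one isn't hit yet, stab at its right endpoint.
By right end: [1,4]  [2,5]  [2,7]  [8,9]  [8,10]  [11,14]  [15,17]  [13,20]  [20,25]  [24,26]  [26,27]  [27,28]  [28,29]
[1,4] uncovered → point at 4; [8,9] uncovered → point at 9; [11,14] uncovered → point at 14; [15,17] uncovered → point at 17; [20,25] uncovered → point at 25; [26,27] uncovered → point at 27; [28,29] uncovered → point at 29.
Points: 4, 9, 14, 17, 25, 27, 29 (7 total).

9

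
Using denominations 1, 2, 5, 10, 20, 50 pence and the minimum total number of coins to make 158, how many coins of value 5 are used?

1

Greedy: take as many of the largest coin as possible, then repeat with the remainder.
158 − 3×50→8 − 1×5→3 − 1×2→1 − 1×1→0
Count of 5: 1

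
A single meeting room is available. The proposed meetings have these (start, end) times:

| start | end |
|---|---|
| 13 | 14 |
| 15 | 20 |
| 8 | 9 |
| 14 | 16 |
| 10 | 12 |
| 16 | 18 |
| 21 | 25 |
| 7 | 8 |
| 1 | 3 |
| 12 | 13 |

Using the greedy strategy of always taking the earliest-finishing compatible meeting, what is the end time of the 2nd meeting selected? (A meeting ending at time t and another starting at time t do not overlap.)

8

Order by finish time; keep every interval that doesn't clash with the previous kept one.
By end time: (1,3), (7,8), (8,9), (10,12), (12,13), (13,14), (14,16), (16,18), (15,20), (21,25).
Pick (1,3); next start ≥ 3 → (7,8); next start ≥ 8 → (8,9); next start ≥ 9 → (10,12); next start ≥ 12 → (12,13); next start ≥ 13 → (13,14); next start ≥ 14 → (14,16); next start ≥ 16 → (16,18); next start ≥ 18 → (21,25).
Selected: (1,3) (7,8) (8,9) (10,12) (12,13) (13,14) (14,16) (16,18) (21,25)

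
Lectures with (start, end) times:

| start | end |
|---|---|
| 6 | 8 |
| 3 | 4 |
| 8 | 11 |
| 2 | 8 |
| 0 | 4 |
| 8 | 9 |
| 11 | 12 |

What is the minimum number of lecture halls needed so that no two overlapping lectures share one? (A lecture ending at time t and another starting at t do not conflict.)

3

starts: [0, 2, 3, 6, 8, 8, 11]
ends:   [4, 4, 8, 8, 9, 11, 12]
s0→1 s2→2 s3→3  — peak 3.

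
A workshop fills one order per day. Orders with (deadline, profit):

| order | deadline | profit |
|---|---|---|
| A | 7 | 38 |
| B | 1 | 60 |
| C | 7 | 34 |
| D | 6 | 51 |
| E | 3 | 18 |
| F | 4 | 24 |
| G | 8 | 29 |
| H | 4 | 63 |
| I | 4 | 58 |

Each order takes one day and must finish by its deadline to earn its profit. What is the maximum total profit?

By profit: H(d4,63), B(d1,60), I(d4,58), D(d6,51), A(d7,38), C(d7,34), G(d8,29), F(d4,24), E(d3,18)
H→slot 4; B→slot 1; I→slot 3; D→slot 6; A→slot 7; C→slot 5; G→slot 8; F→slot 2; E skipped.
Profit = 60 + 24 + 58 + 63 + 34 + 51 + 38 + 29 = 357

357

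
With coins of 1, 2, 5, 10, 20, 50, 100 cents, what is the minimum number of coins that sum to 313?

313 − 3×100→13 − 1×10→3 − 1×2→1 − 1×1→0
Total coins = 3 + 1 + 1 + 1 = 6

6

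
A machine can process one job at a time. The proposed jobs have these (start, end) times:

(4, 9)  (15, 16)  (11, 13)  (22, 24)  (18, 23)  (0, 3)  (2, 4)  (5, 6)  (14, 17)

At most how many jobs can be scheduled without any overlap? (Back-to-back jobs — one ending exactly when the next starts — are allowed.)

Order by finish time; keep every interval that doesn't clash with the previous kept one.
Sorted by end: (0,3)  (2,4)  (5,6)  (4,9)  (11,13)  (15,16)  (14,17)  (18,23)  (22,24)
take (0,3); take (5,6); take (11,13); take (15,16); take (18,23); skip (22,24).
Selected 5 jobs.

5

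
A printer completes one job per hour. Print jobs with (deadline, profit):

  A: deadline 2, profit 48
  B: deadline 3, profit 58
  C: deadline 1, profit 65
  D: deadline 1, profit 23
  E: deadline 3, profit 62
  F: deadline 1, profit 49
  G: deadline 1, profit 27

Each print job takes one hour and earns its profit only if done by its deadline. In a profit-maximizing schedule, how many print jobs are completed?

3

By profit: C(d1,65), E(d3,62), B(d3,58), F(d1,49), A(d2,48), G(d1,27), D(d1,23)
C→slot 1; E→slot 3; B→slot 2; F skipped; A skipped; G skipped; D skipped.
3 of 7 scheduled.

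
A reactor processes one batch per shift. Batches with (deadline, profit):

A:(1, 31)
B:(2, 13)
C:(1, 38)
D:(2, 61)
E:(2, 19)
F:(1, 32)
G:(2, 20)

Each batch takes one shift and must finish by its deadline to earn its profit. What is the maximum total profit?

Sort by profit descending; place each in the latest free slot ≤ its deadline.
By profit: D(d2,61), C(d1,38), F(d1,32), A(d1,31), G(d2,20), E(d2,19), B(d2,13)
D→slot 2; C→slot 1; F skipped; A skipped; G skipped; E skipped; B skipped.
Profit = 38 + 61 = 99

99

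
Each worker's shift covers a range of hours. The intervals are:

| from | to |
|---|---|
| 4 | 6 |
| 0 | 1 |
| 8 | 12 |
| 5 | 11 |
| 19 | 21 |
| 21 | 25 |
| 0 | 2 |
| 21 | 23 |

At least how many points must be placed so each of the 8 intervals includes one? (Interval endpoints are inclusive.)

4

Process intervals by earliest right end; each time one isn't hit yet, stab at its right endpoint.
By right end: [0,1]  [0,2]  [4,6]  [5,11]  [8,12]  [19,21]  [21,23]  [21,25]
[0,1] uncovered → point at 1; [4,6] uncovered → point at 6; [8,12] uncovered → point at 12; [19,21] uncovered → point at 21.
Points: 1, 6, 12, 21 (4 total).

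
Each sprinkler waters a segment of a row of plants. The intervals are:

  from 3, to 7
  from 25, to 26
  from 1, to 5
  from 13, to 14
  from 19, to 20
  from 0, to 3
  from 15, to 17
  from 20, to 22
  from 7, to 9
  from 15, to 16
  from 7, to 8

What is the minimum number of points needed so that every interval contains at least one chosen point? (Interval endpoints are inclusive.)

Sorted: [0,3] [1,5] [3,7] [7,8] [7,9] [13,14] [15,16] [15,17] [19,20] [20,22] [25,26]
{[0,3],[1,5],[3,7]} hit by 3; {[7,8],[7,9]} hit by 8; {[13,14]} hit by 14; {[15,16],[15,17]} hit by 16; {[19,20],[20,22]} hit by 20; {[25,26]} hit by 26.
Points: 3, 8, 14, 16, 20, 26 (6 total).

6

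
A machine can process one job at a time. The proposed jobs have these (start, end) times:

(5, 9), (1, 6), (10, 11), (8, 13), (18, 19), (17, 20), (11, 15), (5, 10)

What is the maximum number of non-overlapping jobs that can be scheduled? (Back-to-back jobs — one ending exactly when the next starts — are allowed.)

Sorted by end: (1,6)  (5,9)  (5,10)  (10,11)  (8,13)  (11,15)  (18,19)  (17,20)
take (1,6); skip (5,9); take (10,11); take (11,15); take (18,19).
Selected 4 jobs.

4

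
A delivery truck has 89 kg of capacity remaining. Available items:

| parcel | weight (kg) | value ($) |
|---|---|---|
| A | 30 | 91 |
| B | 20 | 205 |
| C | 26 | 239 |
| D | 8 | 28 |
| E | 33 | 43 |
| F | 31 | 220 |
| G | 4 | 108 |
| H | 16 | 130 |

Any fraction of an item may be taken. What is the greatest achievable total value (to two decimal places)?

Order: G (108/4=27.00) > B (205/20=10.25) > C (239/26=9.19) > H (130/16=8.12) > F (220/31=7.10) > D (28/8=3.50) > A (91/30=3.03) > E (43/33=1.30)
Fill: take G (4 @ 108) → take B (20 @ 205) → take C (26 @ 239) → take H (16 @ 130) → take 23/31 of F → 163.23; 89/89 used.
Total value = 845.23

845.23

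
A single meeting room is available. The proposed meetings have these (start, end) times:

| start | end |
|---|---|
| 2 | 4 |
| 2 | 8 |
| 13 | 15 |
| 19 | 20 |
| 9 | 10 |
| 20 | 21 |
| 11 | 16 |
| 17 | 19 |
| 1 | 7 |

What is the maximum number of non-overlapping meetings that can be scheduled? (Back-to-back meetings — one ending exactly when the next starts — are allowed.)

6

Sorted by end: (2,4)  (1,7)  (2,8)  (9,10)  (13,15)  (11,16)  (17,19)  (19,20)  (20,21)
take (2,4); skip (2,8); take (9,10); take (13,15); take (17,19); take (19,20); take (20,21).
Selected 6 meetings.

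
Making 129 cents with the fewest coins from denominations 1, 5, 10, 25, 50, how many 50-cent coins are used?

2

Greedy: take as many of the largest coin as possible, then repeat with the remainder.
129 = 2×50 + 1×25 + 4×1
Count of 50: 2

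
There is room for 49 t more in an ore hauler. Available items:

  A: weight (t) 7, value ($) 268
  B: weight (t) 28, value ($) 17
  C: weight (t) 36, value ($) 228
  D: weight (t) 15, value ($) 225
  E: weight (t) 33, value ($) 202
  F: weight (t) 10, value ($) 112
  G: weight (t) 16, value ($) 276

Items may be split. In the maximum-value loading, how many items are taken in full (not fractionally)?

4

Greedy by value/weight ratio, highest first.
Ratios (sorted): A 38.29, G 17.25, D 15.00, F 11.20, C 6.33, E 6.12, B 0.61
take A (7 @ 268); take G (16 @ 276); take D (15 @ 225); take F (10 @ 112); take 1/36 of C → 6.33. Capacity used 49/49.
4 item(s) taken whole; one partial (take 1/36 of C).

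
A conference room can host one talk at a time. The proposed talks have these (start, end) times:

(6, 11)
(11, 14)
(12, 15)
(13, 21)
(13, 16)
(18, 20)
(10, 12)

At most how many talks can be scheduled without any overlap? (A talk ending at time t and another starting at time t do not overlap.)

3

Sorted by end: (6,11)  (10,12)  (11,14)  (12,15)  (13,16)  (18,20)  (13,21)
take (6,11); skip (10,12); take (11,14); take (18,20).
Selected 3 talks.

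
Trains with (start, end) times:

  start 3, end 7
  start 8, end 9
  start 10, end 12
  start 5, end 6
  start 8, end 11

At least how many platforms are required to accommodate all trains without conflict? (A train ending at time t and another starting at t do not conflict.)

2

starts: [3, 5, 8, 8, 10]
ends:   [6, 7, 9, 11, 12]
s3→1 s5→2  — peak 2.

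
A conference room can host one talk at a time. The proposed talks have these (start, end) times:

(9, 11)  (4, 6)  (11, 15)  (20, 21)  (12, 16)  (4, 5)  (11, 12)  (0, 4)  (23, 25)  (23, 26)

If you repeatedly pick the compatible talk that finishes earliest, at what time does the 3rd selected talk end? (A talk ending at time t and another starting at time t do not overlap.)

11

Greedy by earliest finish: after sorting by end time, pick each interval compatible with the last pick.
Sorted by end: (0,4)  (4,5)  (4,6)  (9,11)  (11,12)  (11,15)  (12,16)  (20,21)  (23,25)  (23,26)
take (0,4); take (4,5); take (9,11); take (11,12); take (12,16); take (20,21); take (23,25).
Selected: (0,4) (4,5) (9,11) (11,12) (12,16) (20,21) (23,25)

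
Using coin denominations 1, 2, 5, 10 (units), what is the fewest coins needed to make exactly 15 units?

2

Use the largest denomination that fits, subtract, and repeat.
15 = 1×10 + 1×5
Total coins = 1 + 1 = 2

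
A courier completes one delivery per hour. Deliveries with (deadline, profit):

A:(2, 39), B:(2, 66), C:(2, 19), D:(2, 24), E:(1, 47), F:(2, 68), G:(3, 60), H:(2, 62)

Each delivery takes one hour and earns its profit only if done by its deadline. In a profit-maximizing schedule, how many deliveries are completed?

Sort by profit descending; place each in the latest free slot ≤ its deadline.
Profit order: F=68 B=66 H=62 G=60 E=47 A=39 D=24 C=19
Assign: F→slot 2, B→slot 1, H skipped, G→slot 3, E skipped, A skipped, D skipped, C skipped.
Slots: [1:B] [2:F] [3:G]
3 of 8 scheduled.

3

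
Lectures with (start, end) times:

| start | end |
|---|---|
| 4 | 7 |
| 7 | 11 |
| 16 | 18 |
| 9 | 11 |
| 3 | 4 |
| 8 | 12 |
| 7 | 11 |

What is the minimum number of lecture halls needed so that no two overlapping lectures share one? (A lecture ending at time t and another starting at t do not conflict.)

Events (time:±→running): 3:+→1 4:-→0 4:+→1 7:-→0 7:+→1 7:+→2 8:+→3 9:+→4 … peak 4.

4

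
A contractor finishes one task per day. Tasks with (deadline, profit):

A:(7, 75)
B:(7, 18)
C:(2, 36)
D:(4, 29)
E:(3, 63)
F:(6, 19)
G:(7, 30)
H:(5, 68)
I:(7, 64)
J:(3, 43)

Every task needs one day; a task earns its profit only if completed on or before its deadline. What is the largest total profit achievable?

379

Sort by profit descending; place each in the latest free slot ≤ its deadline.
By profit: A(d7,75), H(d5,68), I(d7,64), E(d3,63), J(d3,43), C(d2,36), G(d7,30), D(d4,29), F(d6,19), B(d7,18)
A→slot 7; H→slot 5; I→slot 6; E→slot 3; J→slot 2; C→slot 1; G→slot 4; D skipped; F skipped; B skipped.
Profit = 36 + 43 + 63 + 30 + 68 + 64 + 75 = 379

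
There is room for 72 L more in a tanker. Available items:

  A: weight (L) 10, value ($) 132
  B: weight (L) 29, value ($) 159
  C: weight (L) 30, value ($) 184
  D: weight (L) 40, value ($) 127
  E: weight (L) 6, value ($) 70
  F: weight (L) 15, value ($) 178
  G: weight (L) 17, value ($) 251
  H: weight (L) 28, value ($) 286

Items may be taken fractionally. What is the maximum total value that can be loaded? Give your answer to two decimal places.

876.14

Sort by value per unit weight and fill in that order.
Order: G (251/17=14.76) > A (132/10=13.20) > F (178/15=11.87) > E (70/6=11.67) > H (286/28=10.21) > C (184/30=6.13) > B (159/29=5.48) > D (127/40=3.17)
Fill: take G (17 @ 251) → take A (10 @ 132) → take F (15 @ 178) → take E (6 @ 70) → take 24/28 of H → 245.14; 72/72 used.
Total value = 876.14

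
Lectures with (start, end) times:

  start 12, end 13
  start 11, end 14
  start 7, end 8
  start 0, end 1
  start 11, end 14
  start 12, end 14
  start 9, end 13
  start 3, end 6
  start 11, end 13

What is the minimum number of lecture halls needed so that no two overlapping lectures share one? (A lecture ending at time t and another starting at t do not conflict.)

The answer is the maximum number of intervals overlapping at any instant.
Events (time:±→running): 0:+→1 1:-→0 3:+→1 6:-→0 7:+→1 8:-→0 9:+→1 11:+→2 11:+→3 11:+→4 12:+→5 12:+→6 … peak 6.

6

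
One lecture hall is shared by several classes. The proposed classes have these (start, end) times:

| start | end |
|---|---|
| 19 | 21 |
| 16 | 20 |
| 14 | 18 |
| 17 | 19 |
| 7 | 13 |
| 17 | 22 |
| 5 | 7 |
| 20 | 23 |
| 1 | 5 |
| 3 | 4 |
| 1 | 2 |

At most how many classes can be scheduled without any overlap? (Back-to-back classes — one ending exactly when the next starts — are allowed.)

6

By end time: (1,2), (3,4), (1,5), (5,7), (7,13), (14,18), (17,19), (16,20), (19,21), (17,22), (20,23).
Pick (1,2); next start ≥ 2 → (3,4); next start ≥ 4 → (5,7); next start ≥ 7 → (7,13); next start ≥ 13 → (14,18); next start ≥ 18 → (19,21).
Selected 6 classes.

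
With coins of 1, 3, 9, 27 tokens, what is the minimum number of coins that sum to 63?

3

63 = 2×27 + 1×9
Total coins = 2 + 1 = 3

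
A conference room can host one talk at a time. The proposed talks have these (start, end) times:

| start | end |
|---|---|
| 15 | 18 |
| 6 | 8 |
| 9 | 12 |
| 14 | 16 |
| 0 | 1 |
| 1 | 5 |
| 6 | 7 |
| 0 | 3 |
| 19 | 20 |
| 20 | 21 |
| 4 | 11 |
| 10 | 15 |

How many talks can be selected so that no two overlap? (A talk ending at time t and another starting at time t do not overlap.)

Sorted by end: (0,1)  (0,3)  (1,5)  (6,7)  (6,8)  (4,11)  (9,12)  (10,15)  (14,16)  (15,18)  (19,20)  (20,21)
take (0,1); take (1,5); take (6,7); take (9,12); skip (10,15); take (14,16); take (19,20); take (20,21).
Selected 7 talks.

7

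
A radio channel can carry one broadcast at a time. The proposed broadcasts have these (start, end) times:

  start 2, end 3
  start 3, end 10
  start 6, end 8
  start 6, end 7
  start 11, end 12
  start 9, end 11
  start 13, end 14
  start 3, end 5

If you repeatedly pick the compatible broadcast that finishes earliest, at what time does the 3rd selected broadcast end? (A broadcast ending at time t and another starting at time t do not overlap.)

Sort by end time and greedily take each interval whose start is ≥ the last chosen end.
By end time: (2,3), (3,5), (6,7), (6,8), (3,10), (9,11), (11,12), (13,14).
Pick (2,3); next start ≥ 3 → (3,5); next start ≥ 5 → (6,7); next start ≥ 7 → (9,11); next start ≥ 11 → (11,12); next start ≥ 12 → (13,14).
Selected: (2,3) (3,5) (6,7) (9,11) (11,12) (13,14)

7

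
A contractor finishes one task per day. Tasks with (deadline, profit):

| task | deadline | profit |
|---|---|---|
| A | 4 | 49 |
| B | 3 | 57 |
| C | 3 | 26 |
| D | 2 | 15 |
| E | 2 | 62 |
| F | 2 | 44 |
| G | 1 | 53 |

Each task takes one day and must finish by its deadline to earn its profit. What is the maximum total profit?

221

Profit order: E=62 B=57 G=53 A=49 F=44 C=26 D=15
Assign: E→slot 2, B→slot 3, G→slot 1, A→slot 4, F skipped, C skipped, D skipped.
Slots: [1:G] [2:E] [3:B] [4:A]
Profit = 53 + 62 + 57 + 49 = 221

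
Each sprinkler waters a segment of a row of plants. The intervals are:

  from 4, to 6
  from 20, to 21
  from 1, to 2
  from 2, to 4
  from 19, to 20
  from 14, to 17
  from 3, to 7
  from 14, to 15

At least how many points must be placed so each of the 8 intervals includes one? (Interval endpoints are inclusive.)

Process intervals by earliest right end; each time one isn't hit yet, stab at its right endpoint.
Sorted: [1,2] [2,4] [4,6] [3,7] [14,15] [14,17] [19,20] [20,21]
{[1,2],[2,4]} hit by 2; {[4,6],[3,7]} hit by 6; {[14,15],[14,17]} hit by 15; {[19,20],[20,21]} hit by 20.
Points: 2, 6, 15, 20 (4 total).

4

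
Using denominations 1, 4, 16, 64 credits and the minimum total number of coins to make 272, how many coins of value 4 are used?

272 − 4×64→16 − 1×16→0
Count of 4: 0

0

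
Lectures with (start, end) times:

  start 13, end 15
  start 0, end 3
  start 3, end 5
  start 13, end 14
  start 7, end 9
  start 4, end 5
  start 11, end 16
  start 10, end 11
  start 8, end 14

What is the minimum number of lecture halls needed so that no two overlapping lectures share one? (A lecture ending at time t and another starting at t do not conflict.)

The answer is the maximum number of intervals overlapping at any instant.
Events (time:±→running): 0:+→1 3:-→0 3:+→1 4:+→2 5:-→1 5:-→0 7:+→1 8:+→2 9:-→1 10:+→2 11:-→1 11:+→2 13:+→3 13:+→4 … peak 4.

4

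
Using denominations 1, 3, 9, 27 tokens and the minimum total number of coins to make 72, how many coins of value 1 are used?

Greedy: take as many of the largest coin as possible, then repeat with the remainder.
72 − 2×27→18 − 2×9→0
Count of 1: 0

0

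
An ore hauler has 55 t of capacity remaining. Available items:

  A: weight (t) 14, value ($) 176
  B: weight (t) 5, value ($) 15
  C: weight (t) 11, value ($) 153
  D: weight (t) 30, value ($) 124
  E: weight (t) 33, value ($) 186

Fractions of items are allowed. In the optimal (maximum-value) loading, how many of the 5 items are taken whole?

Ratios (sorted): C 13.91, A 12.57, E 5.64, D 4.13, B 3.00
take C (11 @ 153); take A (14 @ 176); take 30/33 of E → 169.09. Capacity used 55/55.
2 item(s) taken whole; one partial (take 30/33 of E).

2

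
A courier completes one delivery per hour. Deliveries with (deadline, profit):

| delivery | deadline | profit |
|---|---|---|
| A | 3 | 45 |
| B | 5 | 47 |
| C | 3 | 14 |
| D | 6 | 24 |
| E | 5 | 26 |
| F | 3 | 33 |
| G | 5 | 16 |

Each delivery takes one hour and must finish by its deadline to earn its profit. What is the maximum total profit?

Sort by profit descending; place each in the latest free slot ≤ its deadline.
Profit order: B=47 A=45 F=33 E=26 D=24 G=16 C=14
Assign: B→slot 5, A→slot 3, F→slot 2, E→slot 4, D→slot 6, G→slot 1, C skipped.
Slots: [1:G] [2:F] [3:A] [4:E] [5:B] [6:D]
Profit = 16 + 33 + 45 + 26 + 47 + 24 = 191

191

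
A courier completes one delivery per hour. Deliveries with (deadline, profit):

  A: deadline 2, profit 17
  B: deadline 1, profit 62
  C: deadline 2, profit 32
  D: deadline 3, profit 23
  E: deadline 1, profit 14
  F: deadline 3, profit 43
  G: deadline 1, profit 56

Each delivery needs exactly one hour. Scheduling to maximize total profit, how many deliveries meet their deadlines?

Sort by profit descending; place each in the latest free slot ≤ its deadline.
By profit: B(d1,62), G(d1,56), F(d3,43), C(d2,32), D(d3,23), A(d2,17), E(d1,14)
B→slot 1; G skipped; F→slot 3; C→slot 2; D skipped; A skipped; E skipped.
3 of 7 scheduled.

3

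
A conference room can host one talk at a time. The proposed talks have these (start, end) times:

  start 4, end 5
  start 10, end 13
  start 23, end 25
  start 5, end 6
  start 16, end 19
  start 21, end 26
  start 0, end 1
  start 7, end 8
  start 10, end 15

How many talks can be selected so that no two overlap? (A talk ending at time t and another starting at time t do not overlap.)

Sort by end time and greedily take each interval whose start is ≥ the last chosen end.
By end time: (0,1), (4,5), (5,6), (7,8), (10,13), (10,15), (16,19), (23,25), (21,26).
Pick (0,1); next start ≥ 1 → (4,5); next start ≥ 5 → (5,6); next start ≥ 6 → (7,8); next start ≥ 8 → (10,13); next start ≥ 13 → (16,19); next start ≥ 19 → (23,25).
Selected 7 talks.

7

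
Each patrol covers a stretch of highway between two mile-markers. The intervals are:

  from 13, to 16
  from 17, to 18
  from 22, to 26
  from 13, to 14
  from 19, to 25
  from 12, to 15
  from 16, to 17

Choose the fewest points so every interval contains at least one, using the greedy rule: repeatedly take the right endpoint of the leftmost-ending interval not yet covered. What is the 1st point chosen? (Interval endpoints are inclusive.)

Process intervals by earliest right end; each time one isn't hit yet, stab at its right endpoint.
Sorted: [13,14] [12,15] [13,16] [16,17] [17,18] [19,25] [22,26]
{[13,14],[12,15],[13,16]} hit by 14; {[16,17],[17,18]} hit by 17; {[19,25],[22,26]} hit by 25.
Points: 14, 17, 25 (3 total).

14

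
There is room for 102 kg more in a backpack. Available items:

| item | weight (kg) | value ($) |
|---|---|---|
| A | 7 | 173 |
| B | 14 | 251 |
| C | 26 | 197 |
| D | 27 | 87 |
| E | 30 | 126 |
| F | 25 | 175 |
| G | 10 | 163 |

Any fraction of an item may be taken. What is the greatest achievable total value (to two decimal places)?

1043.00

Sort by value per unit weight and fill in that order.
Order: A (173/7=24.71) > B (251/14=17.93) > G (163/10=16.30) > C (197/26=7.58) > F (175/25=7.00) > E (126/30=4.20) > D (87/27=3.22)
Fill: take A (7 @ 173) → take B (14 @ 251) → take G (10 @ 163) → take C (26 @ 197) → take F (25 @ 175) → take 20/30 of E → 84.00; 102/102 used.
Total value = 1043.00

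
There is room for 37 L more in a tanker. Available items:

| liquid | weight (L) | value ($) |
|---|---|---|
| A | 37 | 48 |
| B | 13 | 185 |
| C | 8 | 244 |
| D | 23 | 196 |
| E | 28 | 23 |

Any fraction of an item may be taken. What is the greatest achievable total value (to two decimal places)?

Greedy by value/weight ratio, highest first.
Order: C (244/8=30.50) > B (185/13=14.23) > D (196/23=8.52) > A (48/37=1.30) > E (23/28=0.82)
Fill: take C (8 @ 244) → take B (13 @ 185) → take 16/23 of D → 136.35; 37/37 used.
Total value = 565.35

565.35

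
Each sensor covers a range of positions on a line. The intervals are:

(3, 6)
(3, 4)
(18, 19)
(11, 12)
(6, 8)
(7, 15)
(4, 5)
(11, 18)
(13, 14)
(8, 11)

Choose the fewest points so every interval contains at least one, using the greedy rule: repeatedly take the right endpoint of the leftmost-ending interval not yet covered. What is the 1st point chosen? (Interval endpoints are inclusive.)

Process intervals by earliest right end; each time one isn't hit yet, stab at its right endpoint.
Sorted: [3,4] [4,5] [3,6] [6,8] [8,11] [11,12] [13,14] [7,15] [11,18] [18,19]
{[3,4],[4,5],[3,6]} hit by 4; {[6,8],[8,11]} hit by 8; {[11,12]} hit by 12; {[13,14],[7,15],[11,18]} hit by 14; {[18,19]} hit by 19.
Points: 4, 8, 12, 14, 19 (5 total).

4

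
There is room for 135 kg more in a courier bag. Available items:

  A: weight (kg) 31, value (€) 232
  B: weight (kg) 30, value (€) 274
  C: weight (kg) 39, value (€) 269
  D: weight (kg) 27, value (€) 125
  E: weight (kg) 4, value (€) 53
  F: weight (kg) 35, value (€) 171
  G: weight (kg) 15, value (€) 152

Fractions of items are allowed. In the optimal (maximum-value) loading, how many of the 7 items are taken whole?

Sort by value per unit weight and fill in that order.
Ratios (sorted): E 13.25, G 10.13, B 9.13, A 7.48, C 6.90, F 4.89, D 4.63
take E (4 @ 53); take G (15 @ 152); take B (30 @ 274); take A (31 @ 232); take C (39 @ 269); take 16/35 of F → 78.17. Capacity used 135/135.
5 item(s) taken whole; one partial (take 16/35 of F).

5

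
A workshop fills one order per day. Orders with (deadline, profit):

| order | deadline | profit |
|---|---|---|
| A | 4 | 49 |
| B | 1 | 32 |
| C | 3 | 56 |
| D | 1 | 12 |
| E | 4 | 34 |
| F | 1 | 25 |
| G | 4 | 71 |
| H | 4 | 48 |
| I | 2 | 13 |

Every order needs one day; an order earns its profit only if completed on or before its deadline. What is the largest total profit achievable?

By profit: G(d4,71), C(d3,56), A(d4,49), H(d4,48), E(d4,34), B(d1,32), F(d1,25), I(d2,13), D(d1,12)
G→slot 4; C→slot 3; A→slot 2; H→slot 1; E skipped; B skipped; F skipped; I skipped; D skipped.
Profit = 48 + 49 + 56 + 71 = 224

224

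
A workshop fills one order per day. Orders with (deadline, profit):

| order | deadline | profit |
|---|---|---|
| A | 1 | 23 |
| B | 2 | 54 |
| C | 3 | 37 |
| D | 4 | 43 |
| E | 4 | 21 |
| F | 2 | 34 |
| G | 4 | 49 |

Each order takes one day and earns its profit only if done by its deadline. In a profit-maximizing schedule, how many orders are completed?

4

Profit order: B=54 G=49 D=43 C=37 F=34 A=23 E=21
Assign: B→slot 2, G→slot 4, D→slot 3, C→slot 1, F skipped, A skipped, E skipped.
Slots: [1:C] [2:B] [3:D] [4:G]
4 of 7 scheduled.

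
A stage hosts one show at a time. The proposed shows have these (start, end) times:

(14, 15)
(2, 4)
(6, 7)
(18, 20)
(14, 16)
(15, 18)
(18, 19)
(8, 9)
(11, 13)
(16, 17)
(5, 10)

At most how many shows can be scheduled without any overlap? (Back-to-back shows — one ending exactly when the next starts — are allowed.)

7

By end time: (2,4), (6,7), (8,9), (5,10), (11,13), (14,15), (14,16), (16,17), (15,18), (18,19), (18,20).
Pick (2,4); next start ≥ 4 → (6,7); next start ≥ 7 → (8,9); next start ≥ 9 → (11,13); next start ≥ 13 → (14,15); next start ≥ 15 → (16,17); next start ≥ 17 → (18,19).
Selected 7 shows.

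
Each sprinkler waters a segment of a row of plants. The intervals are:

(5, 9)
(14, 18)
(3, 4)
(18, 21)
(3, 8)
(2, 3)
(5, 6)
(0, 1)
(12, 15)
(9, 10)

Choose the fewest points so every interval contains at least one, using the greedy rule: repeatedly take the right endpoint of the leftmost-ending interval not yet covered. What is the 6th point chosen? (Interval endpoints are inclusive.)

Process intervals by earliest right end; each time one isn't hit yet, stab at its right endpoint.
Sorted: [0,1] [2,3] [3,4] [5,6] [3,8] [5,9] [9,10] [12,15] [14,18] [18,21]
{[0,1]} hit by 1; {[2,3],[3,4]} hit by 3; {[5,6],[3,8],[5,9]} hit by 6; {[9,10]} hit by 10; {[12,15],[14,18]} hit by 15; {[18,21]} hit by 21.
Points: 1, 3, 6, 10, 15, 21 (6 total).

21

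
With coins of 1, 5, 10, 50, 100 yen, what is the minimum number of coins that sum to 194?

10

194 − 1×100→94 − 1×50→44 − 4×10→4 − 4×1→0
Total coins = 1 + 1 + 4 + 4 = 10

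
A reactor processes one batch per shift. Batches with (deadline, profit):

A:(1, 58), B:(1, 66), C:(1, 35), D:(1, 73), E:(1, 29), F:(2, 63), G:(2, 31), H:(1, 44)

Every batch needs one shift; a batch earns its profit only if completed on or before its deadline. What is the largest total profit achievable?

136

Sort by profit descending; place each in the latest free slot ≤ its deadline.
By profit: D(d1,73), B(d1,66), F(d2,63), A(d1,58), H(d1,44), C(d1,35), G(d2,31), E(d1,29)
D→slot 1; B skipped; F→slot 2; A skipped; H skipped; C skipped; G skipped; E skipped.
Profit = 73 + 63 = 136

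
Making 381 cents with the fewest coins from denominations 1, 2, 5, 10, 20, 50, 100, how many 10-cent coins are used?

1

Use the largest denomination that fits, subtract, and repeat.
381 − 3×100→81 − 1×50→31 − 1×20→11 − 1×10→1 − 1×1→0
Count of 10: 1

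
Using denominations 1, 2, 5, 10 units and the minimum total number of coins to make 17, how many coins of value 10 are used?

17 − 1×10→7 − 1×5→2 − 1×2→0
Count of 10: 1

1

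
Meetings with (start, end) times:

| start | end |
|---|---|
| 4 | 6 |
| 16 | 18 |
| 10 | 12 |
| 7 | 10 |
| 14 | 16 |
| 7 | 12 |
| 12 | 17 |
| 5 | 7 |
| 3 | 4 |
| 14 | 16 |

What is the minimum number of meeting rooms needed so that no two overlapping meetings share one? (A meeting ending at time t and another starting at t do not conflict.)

3

Count concurrent intervals with a sweep; the peak is the room count.
starts: [3, 4, 5, 7, 7, 10, 12, 14, 14, 16]
ends:   [4, 6, 7, 10, 12, 12, 16, 16, 17, 18]
s3→1 e4→0 s4→1 s5→2 e6→1 e7→0 s7→1 s7→2 e10→1 s10→2 e12→1 e12→0 s12→1 s14→2 s14→3  — peak 3.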